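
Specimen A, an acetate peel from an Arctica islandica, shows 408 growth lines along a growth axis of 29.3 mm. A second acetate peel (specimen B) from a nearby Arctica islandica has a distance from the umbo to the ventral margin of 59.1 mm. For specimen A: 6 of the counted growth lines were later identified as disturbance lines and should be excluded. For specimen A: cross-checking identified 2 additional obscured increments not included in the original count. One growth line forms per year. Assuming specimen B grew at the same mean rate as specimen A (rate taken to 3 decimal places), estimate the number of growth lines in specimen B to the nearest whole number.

Specimen A: after corrections the count is 408 − 6 + 2 = 404 growth lines.
A: 29.3 mm over 404 years gives 29.3 / 404 ≈ 0.073 mm/yr.
Specimen B: 59.1 mm / 0.073 mm per year = 809.59 years ≈ 810 growth lines.

810 growth lines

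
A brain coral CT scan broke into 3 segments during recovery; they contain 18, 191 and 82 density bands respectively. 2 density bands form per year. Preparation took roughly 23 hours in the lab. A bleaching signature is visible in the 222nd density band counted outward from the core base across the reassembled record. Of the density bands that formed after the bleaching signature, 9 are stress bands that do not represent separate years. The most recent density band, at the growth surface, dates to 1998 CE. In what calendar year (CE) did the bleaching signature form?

Total density bands = 18 + 191 + 82 = 291.
Between density band 222 and the growth surface there are 291 − 222 = 69 density bands.
Excluding 9 false density bands: 69 − 9 = 60.
60 density bands at 2 per year is 60 / 2 = 30 years.
The density band at the growth surface is 1998 CE, so the bleaching signature dates to 1998 − 30 = 1968 CE.

1968 CE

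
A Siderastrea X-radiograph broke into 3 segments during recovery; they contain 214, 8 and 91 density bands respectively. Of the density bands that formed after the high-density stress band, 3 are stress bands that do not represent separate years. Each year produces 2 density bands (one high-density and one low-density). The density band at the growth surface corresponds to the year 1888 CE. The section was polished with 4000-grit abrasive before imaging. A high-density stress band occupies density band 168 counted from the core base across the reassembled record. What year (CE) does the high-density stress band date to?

Total density bands = 214 + 8 + 91 = 313.
Between density band 168 and the growth surface there are 313 − 168 = 145 density bands.
Removing the 3 false density bands leaves 145 − 3 = 142 true density bands beyond the high-density stress band.
142 density bands at 2 per year is 142 / 2 = 71 years.
1888 − 71 = 1817 CE.

1817 CE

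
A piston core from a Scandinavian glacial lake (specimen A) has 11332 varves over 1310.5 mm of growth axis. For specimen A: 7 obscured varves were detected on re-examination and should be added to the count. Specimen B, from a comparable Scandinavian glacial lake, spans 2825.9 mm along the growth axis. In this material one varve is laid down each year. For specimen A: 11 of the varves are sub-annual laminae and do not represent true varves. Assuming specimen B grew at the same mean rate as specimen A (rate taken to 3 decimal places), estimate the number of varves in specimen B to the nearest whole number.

Specimen A: correcting the raw count gives 11332 − 11 + 7 = 11328 true varves.
A: 1310.5 mm over 11328 years gives 1310.5 / 11328 ≈ 0.116 mm/year.
Specimen B: 2825.9 mm / 0.116 mm per year = 24361.21 years ≈ 24361 varves.

24361 varves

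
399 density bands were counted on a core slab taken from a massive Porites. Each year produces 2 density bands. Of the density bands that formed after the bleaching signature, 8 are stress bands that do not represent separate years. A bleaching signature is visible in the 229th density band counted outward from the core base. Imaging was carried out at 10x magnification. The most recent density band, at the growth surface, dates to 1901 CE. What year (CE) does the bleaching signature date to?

1820 CE

Between density band 229 and the growth surface there are 399 − 229 = 170 density bands.
170 − 8 false = 162 true density bands after the bleaching signature.
With 2 density bands per year, 162 / 2 = 81 years.
Counting back 81 years from 1901 CE places the bleaching signature in 1901 − 81 = 1820 CE.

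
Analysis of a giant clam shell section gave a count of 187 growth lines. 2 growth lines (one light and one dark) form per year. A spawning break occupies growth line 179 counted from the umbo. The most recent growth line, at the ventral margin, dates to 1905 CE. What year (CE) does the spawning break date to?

187 − 179 = 8 growth lines lie beyond the spawning break toward the ventral margin.
With 2 growth lines per year, 8 / 2 = 4 years.
1905 − 4 = 1901 CE.

1901 CE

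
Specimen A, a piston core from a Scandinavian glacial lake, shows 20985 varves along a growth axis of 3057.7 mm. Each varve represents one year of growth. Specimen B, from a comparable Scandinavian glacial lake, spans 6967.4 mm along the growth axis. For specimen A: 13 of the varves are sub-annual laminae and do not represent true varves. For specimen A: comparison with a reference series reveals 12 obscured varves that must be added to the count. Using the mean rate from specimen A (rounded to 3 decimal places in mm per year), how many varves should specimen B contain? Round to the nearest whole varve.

Specimen A: correcting the raw count gives 20985 − 13 + 12 = 20984 true varves.
A: Mean rate = 3057.7 mm / 20984 years ≈ 0.146 mm/year.
B spans 6967.4 / 0.146 = 47721.92 years ≈ 47722 varves.

47722 varves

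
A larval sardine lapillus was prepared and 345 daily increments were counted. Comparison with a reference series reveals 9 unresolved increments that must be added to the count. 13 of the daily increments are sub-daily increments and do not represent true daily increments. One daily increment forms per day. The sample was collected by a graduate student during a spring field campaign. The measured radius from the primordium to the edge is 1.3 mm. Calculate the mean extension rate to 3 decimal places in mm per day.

True daily increment count = 345 − 13 + 9 = 341.
Mean rate = 1.3 mm / 341 days ≈ 0.004 mm per day.

0.004 mm per day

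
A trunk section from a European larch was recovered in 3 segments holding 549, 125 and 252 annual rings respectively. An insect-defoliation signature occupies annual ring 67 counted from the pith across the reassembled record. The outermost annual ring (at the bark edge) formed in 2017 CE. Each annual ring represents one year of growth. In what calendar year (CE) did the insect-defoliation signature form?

1158 CE

Total annual rings = 549 + 125 + 252 = 926.
926 − 67 = 859 annual rings lie beyond the insect-defoliation signature toward the bark edge.
Counting back 859 years from 2017 CE places the insect-defoliation signature in 2017 − 859 = 1158 CE.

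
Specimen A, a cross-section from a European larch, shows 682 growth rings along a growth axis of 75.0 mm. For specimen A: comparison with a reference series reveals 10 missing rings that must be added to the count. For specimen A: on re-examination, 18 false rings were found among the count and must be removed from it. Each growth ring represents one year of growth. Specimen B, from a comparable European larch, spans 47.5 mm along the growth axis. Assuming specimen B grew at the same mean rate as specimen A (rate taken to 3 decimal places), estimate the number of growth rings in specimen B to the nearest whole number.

Specimen A: true growth ring count = 682 − 18 + 10 = 674.
A: Extension rate ≈ 75.0 / 674 = 0.111 mm/yr.
Specimen B: 47.5 mm / 0.111 mm per year = 427.93 years ≈ 428 growth rings.

428 growth rings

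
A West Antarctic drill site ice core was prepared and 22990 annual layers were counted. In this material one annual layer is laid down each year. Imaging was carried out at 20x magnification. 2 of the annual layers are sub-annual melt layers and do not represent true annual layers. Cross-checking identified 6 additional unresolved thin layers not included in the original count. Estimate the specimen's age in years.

22994 years

Correcting the raw count gives 22990 − 2 + 6 = 22994 true annual layers.
At one annual layer per year, that is 22994 years.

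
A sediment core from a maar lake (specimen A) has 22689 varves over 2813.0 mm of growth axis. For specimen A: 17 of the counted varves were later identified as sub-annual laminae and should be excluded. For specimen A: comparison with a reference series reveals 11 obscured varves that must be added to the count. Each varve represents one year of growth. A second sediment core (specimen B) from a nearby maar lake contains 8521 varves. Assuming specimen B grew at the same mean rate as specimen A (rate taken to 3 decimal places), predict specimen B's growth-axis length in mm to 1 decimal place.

1056.6 mm

Specimen A: after corrections the count is 22689 − 17 + 11 = 22683 varves.
A: Mean rate = 2813.0 mm / 22683 years ≈ 0.124 mm/year.
Length of B = 0.124 × 8521 = 1056.6 mm.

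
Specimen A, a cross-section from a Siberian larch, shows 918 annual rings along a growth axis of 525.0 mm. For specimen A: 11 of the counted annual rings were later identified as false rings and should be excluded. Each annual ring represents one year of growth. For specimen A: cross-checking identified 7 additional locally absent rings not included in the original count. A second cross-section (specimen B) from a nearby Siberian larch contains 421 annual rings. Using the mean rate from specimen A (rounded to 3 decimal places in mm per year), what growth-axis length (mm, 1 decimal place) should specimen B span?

241.7 mm

Specimen A: true annual ring count = 918 − 11 + 7 = 914.
A: 525.0 mm over 914 years gives 525.0 / 914 ≈ 0.574 mm per year.
Length of B = 0.574 × 421 = 241.7 mm.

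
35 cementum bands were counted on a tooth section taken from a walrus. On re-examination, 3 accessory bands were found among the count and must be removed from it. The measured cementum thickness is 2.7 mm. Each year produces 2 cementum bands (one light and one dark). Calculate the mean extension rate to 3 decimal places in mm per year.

True cementum band count = 35 − 3 = 32.
32 cementum bands at 2 per year is 32 / 2 = 16 years.
Extension rate ≈ 2.7 / 16 = 0.169 mm per year.

0.169 mm per year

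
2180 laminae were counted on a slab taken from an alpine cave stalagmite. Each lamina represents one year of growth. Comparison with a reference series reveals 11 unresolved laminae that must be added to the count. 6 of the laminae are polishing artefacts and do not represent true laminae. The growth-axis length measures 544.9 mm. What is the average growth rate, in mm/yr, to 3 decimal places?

0.249 mm/yr

After corrections the count is 2180 − 6 + 11 = 2185 laminae.
Extension rate ≈ 544.9 / 2185 = 0.249 mm/yr.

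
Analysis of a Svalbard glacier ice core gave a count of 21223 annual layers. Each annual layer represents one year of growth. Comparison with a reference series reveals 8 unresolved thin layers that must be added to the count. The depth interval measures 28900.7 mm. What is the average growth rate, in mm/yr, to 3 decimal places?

True annual layer count = 21223 + 8 = 21231.
Extension rate ≈ 28900.7 / 21231 = 1.361 mm/yr.

1.361 mm/yr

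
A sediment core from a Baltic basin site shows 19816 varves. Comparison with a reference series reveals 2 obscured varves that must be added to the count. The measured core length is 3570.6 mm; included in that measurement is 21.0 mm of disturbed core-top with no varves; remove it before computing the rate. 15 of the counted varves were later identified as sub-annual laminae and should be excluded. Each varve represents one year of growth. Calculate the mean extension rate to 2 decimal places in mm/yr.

0.18 mm/yr

After corrections the count is 19816 − 15 + 2 = 19803 varves.
The growth record spans 3570.6 − 21.0 = 3549.6 mm.
3549.6 mm over 19803 years gives 3549.6 / 19803 ≈ 0.18 mm/yr.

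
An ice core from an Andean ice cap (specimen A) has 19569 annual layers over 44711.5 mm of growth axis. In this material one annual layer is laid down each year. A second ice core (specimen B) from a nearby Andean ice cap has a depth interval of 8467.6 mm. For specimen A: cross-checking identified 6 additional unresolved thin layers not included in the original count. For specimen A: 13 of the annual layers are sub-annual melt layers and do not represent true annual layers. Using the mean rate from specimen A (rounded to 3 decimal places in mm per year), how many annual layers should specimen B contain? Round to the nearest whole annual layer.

Specimen A: adjusted count: 19569 − 13 + 6 = 19562 annual layers.
A: Extension rate ≈ 44711.5 / 19562 = 2.286 mm per year.
For B, 8467.6 / 2.286 = 3704.11 years ≈ 3704 annual layers.

3704 annual layers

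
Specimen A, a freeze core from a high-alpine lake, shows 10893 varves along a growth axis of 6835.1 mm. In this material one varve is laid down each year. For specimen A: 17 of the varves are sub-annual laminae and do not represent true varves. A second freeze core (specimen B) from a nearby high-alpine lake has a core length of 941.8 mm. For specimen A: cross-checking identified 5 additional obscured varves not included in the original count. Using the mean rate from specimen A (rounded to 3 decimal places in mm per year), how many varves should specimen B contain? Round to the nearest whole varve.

1500 varves

Specimen A: adjusted count: 10893 − 17 + 5 = 10881 varves.
A: Mean rate = 6835.1 mm / 10881 years ≈ 0.628 mm per year.
For B, 941.8 / 0.628 = 1499.68 years ≈ 1500 varves.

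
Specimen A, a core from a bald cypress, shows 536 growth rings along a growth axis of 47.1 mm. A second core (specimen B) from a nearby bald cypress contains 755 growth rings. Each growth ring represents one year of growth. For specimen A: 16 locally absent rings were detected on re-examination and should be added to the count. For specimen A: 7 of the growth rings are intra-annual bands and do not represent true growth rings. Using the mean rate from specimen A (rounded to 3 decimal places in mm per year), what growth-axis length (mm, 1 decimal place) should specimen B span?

64.9 mm

Specimen A: true growth ring count = 536 − 7 + 16 = 545.
A: Extension rate ≈ 47.1 / 545 = 0.086 mm per year.
For B, 0.086 mm/year × 755 years = 64.9 mm.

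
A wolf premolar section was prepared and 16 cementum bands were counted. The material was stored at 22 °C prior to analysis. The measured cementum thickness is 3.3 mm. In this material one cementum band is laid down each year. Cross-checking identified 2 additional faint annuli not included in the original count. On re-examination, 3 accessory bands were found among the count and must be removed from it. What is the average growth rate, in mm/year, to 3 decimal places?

0.220 mm/year

True cementum band count = 16 − 3 + 2 = 15.
3.3 mm over 15 years gives 3.3 / 15 ≈ 0.220 mm/year.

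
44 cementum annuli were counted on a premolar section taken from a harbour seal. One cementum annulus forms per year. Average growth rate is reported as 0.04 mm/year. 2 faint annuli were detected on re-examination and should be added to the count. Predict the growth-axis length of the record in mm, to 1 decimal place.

True cementum annulus count = 44 + 2 = 46.
Length ≈ 0.04 × 46 = 1.8 mm.

1.8 mm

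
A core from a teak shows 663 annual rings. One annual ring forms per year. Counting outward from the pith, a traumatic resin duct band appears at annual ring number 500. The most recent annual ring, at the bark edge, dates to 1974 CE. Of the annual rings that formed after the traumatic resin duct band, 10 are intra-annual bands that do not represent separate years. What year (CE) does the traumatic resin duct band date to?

1821 CE

Between annual ring 500 and the bark edge there are 663 − 500 = 163 annual rings.
Excluding 10 false annual rings: 163 − 10 = 153.
Counting back 153 years from 1974 CE places the traumatic resin duct band in 1974 − 153 = 1821 CE.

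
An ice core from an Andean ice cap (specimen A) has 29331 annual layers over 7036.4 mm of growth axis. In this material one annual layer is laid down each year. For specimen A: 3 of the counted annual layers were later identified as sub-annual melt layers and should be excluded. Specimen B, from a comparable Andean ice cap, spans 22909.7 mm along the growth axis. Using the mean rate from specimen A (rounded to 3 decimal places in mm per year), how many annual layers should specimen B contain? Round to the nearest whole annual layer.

Specimen A: true annual layer count = 29331 − 3 = 29328.
A: Extension rate ≈ 7036.4 / 29328 = 0.240 mm/yr.
For B, 22909.7 / 0.240 = 95457.08 years ≈ 95457 annual layers.

95457 annual layers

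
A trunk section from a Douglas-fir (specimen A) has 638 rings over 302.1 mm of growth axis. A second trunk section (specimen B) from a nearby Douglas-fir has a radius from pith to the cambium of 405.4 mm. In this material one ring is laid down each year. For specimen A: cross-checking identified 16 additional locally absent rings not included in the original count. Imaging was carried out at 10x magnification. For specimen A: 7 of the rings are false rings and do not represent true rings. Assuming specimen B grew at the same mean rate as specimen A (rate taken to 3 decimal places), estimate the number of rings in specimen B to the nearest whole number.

Specimen A: true ring count = 638 − 7 + 16 = 647.
A: 302.1 mm over 647 years gives 302.1 / 647 ≈ 0.467 mm per year.
B spans 405.4 / 0.467 = 868.09 years ≈ 868 rings.

868 rings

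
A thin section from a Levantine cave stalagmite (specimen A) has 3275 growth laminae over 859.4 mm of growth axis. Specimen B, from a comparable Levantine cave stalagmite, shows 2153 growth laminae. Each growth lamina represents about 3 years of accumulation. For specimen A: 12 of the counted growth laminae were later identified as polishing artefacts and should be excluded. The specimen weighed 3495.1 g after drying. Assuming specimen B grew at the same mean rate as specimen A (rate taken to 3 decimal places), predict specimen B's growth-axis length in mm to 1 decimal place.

Specimen A: adjusted count: 3275 − 12 = 3263 growth laminae.
Specimen A: at 3 years per growth lamina, 3263 × 3 = 9789 years.
A: Extension rate ≈ 859.4 / 9789 = 0.088 mm per year.
Specimen B: 2153 growth laminae at 3 years each span 2153 × 3 = 6459 years. Length of B = 0.088 × 6459 = 568.4 mm.

568.4 mm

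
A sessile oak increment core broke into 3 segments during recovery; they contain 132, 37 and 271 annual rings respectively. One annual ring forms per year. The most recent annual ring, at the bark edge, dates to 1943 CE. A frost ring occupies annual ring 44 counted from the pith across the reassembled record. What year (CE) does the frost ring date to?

1547 CE

Total annual rings = 132 + 37 + 271 = 440.
440 − 44 = 396 annual rings lie beyond the frost ring toward the bark edge.
Counting back 396 years from 1943 CE places the frost ring in 1943 − 396 = 1547 CE.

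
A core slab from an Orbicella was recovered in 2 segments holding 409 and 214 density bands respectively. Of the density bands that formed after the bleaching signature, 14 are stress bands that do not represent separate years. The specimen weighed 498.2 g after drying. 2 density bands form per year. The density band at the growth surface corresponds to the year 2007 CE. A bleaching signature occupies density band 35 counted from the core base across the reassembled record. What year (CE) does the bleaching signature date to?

Total density bands = 409 + 214 = 623.
Between density band 35 and the growth surface there are 623 − 35 = 588 density bands.
Removing the 14 false density bands leaves 588 − 14 = 574 true density bands beyond the bleaching signature.
With 2 density bands per year, 574 / 2 = 287 years.
Counting back 287 years from 2007 CE places the bleaching signature in 2007 − 287 = 1720 CE.

1720 CE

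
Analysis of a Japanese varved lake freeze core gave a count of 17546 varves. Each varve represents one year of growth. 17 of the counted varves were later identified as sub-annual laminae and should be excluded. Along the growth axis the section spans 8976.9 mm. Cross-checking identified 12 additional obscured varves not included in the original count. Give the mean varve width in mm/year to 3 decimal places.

True varve count = 17546 − 17 + 12 = 17541.
Mean rate = 8976.9 mm / 17541 years ≈ 0.512 mm/year.

0.512 mm/year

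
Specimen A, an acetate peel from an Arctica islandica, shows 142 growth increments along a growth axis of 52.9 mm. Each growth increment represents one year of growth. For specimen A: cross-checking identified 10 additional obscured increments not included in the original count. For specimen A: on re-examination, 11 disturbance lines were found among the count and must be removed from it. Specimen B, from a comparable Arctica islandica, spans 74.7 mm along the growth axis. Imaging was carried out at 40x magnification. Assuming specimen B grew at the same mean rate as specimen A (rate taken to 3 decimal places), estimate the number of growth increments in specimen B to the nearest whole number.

Specimen A: adjusted count: 142 − 11 + 10 = 141 growth increments.
A: 52.9 mm over 141 years gives 52.9 / 141 ≈ 0.375 mm per year.
Specimen B: 74.7 mm / 0.375 mm per year = 199.20 years ≈ 199 growth increments.

199 growth increments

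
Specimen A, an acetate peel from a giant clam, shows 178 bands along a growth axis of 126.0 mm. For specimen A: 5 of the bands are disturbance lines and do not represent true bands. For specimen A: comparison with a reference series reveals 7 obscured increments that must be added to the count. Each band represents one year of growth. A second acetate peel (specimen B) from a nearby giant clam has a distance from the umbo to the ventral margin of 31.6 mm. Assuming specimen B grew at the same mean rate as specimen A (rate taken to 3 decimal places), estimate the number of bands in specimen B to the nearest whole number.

45 bands

Specimen A: correcting the raw count gives 178 − 5 + 7 = 180 true bands.
A: 126.0 mm over 180 years gives 126.0 / 180 ≈ 0.700 mm per year.
B spans 31.6 / 0.700 = 45.14 years ≈ 45 bands.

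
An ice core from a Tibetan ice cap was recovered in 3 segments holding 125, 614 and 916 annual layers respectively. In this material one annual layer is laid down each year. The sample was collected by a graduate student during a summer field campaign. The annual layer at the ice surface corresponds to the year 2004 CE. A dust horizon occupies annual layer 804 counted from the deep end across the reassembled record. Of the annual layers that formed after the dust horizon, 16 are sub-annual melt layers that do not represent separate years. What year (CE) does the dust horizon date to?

1169 CE

Total annual layers = 125 + 614 + 916 = 1655.
Between annual layer 804 and the ice surface there are 1655 − 804 = 851 annual layers.
851 − 16 false = 835 true annual layers after the dust horizon.
Counting back 835 years from 2004 CE places the dust horizon in 2004 − 835 = 1169 CE.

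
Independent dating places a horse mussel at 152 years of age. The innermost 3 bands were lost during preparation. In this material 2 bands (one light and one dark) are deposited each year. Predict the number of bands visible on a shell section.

152 years at 2 bands per year gives 152 × 2 = 304 bands.
Subtracting the 3 bands not captured gives 304 − 3 = 301 bands in the record.

301 bands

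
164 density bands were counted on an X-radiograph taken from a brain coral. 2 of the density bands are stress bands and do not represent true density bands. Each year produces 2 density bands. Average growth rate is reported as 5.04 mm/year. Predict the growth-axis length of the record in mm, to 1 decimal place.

408.2 mm

Adjusted count: 164 − 2 = 162 density bands.
162 density bands at 2 per year is 162 / 2 = 81 years.
Predicted length = 5.04 mm/year × 81 years = 408.2 mm.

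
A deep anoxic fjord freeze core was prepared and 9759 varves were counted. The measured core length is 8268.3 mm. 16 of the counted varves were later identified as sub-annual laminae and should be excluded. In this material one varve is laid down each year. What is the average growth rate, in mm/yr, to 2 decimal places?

Adjusted count: 9759 − 16 = 9743 varves.
Extension rate ≈ 8268.3 / 9743 = 0.85 mm/yr.

0.85 mm/yr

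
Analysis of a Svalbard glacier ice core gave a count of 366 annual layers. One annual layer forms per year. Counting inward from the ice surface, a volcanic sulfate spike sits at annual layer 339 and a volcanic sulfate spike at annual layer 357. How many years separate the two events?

18 yr

357 − 339 = 18 annual layers lie between the two events.
At one annual layer per year, 18 years elapsed between them.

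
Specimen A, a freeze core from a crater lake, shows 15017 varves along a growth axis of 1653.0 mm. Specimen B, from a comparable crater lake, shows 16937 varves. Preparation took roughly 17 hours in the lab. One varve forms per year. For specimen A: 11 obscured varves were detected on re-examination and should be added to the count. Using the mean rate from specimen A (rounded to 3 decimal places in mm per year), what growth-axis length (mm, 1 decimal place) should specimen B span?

Specimen A: adjusted count: 15017 + 11 = 15028 varves.
A: Mean rate = 1653.0 mm / 15028 years ≈ 0.110 mm/year.
B's length ≈ 0.110 × 16937 = 1863.1 mm.

1863.1 mm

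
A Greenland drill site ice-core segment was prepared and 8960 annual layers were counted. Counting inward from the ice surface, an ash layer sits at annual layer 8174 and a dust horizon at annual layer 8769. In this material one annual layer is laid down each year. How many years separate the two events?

Separation: 8769 − 8174 = 595 annual layers.
One annual layer per year makes the interval 595 years.

595 years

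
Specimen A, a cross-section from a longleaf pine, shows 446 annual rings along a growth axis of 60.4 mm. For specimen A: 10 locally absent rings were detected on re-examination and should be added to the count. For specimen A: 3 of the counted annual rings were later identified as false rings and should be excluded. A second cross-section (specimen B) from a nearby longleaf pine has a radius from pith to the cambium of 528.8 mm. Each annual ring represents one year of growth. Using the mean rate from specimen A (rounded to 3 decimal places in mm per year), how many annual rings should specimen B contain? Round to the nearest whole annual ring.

Specimen A: adjusted count: 446 − 3 + 10 = 453 annual rings.
A: Mean rate = 60.4 mm / 453 years ≈ 0.133 mm/year.
For B, 528.8 / 0.133 = 3975.94 years ≈ 3976 annual rings.

3976 annual rings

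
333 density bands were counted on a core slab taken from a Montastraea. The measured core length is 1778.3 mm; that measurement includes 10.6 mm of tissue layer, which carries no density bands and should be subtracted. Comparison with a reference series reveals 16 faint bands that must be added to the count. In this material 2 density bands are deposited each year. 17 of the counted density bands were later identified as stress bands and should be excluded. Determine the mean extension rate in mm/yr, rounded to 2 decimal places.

10.65 mm/yr

Adjusted count: 333 − 17 + 16 = 332 density bands.
With 2 density bands per year, 332 / 2 = 166 years.
Removing the 10.6 mm offcut leaves 1778.3 − 10.6 = 1767.7 mm.
Extension rate ≈ 1767.7 / 166 = 10.65 mm/yr.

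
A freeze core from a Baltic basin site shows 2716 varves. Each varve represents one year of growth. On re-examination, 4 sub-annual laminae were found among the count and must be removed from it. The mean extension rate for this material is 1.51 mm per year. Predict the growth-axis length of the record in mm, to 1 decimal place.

4095.1 mm

Adjusted count: 2716 − 4 = 2712 varves.
Length ≈ 1.51 × 2712 = 4095.1 mm.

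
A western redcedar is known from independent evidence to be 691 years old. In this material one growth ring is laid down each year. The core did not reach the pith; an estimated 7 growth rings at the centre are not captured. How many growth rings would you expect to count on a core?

One growth ring per year gives 691 growth rings over 691 years.
691 − 7 missed = 684 growth rings expected in the prepared section.

684 growth rings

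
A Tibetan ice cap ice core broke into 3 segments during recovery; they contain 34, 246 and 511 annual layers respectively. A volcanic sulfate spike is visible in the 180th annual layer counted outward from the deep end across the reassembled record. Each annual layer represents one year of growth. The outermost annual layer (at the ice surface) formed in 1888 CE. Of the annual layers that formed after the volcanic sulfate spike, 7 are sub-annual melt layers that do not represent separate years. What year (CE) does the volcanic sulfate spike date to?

Total annual layers = 34 + 246 + 511 = 791.
Between annual layer 180 and the ice surface there are 791 − 180 = 611 annual layers.
Removing the 7 false annual layers leaves 611 − 7 = 604 true annual layers beyond the volcanic sulfate spike.
Counting back 604 years from 1888 CE places the volcanic sulfate spike in 1888 − 604 = 1284 CE.

1284 CE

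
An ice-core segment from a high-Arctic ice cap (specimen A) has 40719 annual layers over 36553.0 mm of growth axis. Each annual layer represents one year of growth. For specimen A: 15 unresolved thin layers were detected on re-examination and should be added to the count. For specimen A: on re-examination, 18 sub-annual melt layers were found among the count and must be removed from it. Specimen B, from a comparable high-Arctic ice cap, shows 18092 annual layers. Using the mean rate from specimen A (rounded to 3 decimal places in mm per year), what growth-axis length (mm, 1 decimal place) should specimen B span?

16246.6 mm

Specimen A: true annual layer count = 40719 − 18 + 15 = 40716.
A: Extension rate ≈ 36553.0 / 40716 = 0.898 mm per year.
B's length ≈ 0.898 × 18092 = 16246.6 mm.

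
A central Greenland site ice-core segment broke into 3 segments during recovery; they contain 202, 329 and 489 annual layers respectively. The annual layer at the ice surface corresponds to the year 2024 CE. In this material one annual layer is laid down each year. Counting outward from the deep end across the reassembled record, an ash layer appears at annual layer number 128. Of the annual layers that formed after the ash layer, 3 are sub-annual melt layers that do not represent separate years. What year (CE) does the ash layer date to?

Total annual layers = 202 + 329 + 489 = 1020.
1020 − 128 = 892 annual layers lie beyond the ash layer toward the ice surface.
Excluding 3 false annual layers: 892 − 3 = 889.
The annual layer at the ice surface is 2024 CE, so the ash layer dates to 2024 − 889 = 1135 CE.

1135 CE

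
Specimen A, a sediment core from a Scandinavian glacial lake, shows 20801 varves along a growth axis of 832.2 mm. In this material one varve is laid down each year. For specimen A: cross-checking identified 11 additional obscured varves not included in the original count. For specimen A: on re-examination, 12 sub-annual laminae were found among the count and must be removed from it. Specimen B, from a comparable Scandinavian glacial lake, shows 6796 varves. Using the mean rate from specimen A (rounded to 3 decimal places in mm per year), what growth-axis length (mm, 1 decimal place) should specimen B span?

271.8 mm

Specimen A: correcting the raw count gives 20801 − 12 + 11 = 20800 true varves.
A: 832.2 mm over 20800 years gives 832.2 / 20800 ≈ 0.040 mm per year.
Length of B = 0.040 × 6796 = 271.8 mm.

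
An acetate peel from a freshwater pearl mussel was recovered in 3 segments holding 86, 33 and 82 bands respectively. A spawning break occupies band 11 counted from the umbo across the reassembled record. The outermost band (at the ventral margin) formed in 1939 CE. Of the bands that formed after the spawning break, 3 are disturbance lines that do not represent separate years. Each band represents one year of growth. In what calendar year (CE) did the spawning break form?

1752 CE

Total bands = 86 + 33 + 82 = 201.
Between band 11 and the ventral margin there are 201 − 11 = 190 bands.
Excluding 3 false bands: 190 − 3 = 187.
1939 − 187 = 1752 CE.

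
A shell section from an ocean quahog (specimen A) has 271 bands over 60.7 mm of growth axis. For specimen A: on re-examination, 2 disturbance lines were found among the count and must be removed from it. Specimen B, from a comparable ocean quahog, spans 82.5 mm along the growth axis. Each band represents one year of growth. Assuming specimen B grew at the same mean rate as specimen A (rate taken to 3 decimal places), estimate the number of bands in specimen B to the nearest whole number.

365 bands

Specimen A: true band count = 271 − 2 = 269.
A: Extension rate ≈ 60.7 / 269 = 0.226 mm/year.
For B, 82.5 / 0.226 = 365.04 years ≈ 365 bands.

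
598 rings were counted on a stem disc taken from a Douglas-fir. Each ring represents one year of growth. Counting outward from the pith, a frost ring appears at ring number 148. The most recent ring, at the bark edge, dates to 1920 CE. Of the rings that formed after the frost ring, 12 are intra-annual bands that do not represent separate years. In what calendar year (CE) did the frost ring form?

1482 CE

Between ring 148 and the bark edge there are 598 − 148 = 450 rings.
Removing the 12 false rings leaves 450 − 12 = 438 true rings beyond the frost ring.
The ring at the bark edge is 1920 CE, so the frost ring dates to 1920 − 438 = 1482 CE.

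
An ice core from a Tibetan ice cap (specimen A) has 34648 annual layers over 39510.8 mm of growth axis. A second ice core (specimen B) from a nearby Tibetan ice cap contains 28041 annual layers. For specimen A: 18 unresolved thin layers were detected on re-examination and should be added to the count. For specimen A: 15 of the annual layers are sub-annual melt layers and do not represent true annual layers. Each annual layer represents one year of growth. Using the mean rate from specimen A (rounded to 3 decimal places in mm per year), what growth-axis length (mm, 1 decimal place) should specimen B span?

Specimen A: correcting the raw count gives 34648 − 15 + 18 = 34651 true annual layers.
A: Mean rate = 39510.8 mm / 34651 years ≈ 1.140 mm/year.
Length of B = 1.140 × 28041 = 31966.7 mm.

31966.7 mm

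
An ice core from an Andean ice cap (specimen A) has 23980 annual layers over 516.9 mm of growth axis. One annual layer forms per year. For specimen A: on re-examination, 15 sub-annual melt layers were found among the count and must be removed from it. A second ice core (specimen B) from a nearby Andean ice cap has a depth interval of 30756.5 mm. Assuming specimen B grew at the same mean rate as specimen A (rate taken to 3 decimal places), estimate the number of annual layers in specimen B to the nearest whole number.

Specimen A: correcting the raw count gives 23980 − 15 = 23965 true annual layers.
A: Extension rate ≈ 516.9 / 23965 = 0.022 mm/yr.
Specimen B: 30756.5 mm / 0.022 mm per year = 1398022.73 years ≈ 1398023 annual layers.

1398023 annual layers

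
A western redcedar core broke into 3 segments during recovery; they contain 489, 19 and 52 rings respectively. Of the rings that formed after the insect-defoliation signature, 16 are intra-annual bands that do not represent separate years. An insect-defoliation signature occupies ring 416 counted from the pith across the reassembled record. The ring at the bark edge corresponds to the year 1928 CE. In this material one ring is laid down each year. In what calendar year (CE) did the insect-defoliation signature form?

Total rings = 489 + 19 + 52 = 560.
Between ring 416 and the bark edge there are 560 − 416 = 144 rings.
144 − 16 false = 128 true rings after the insect-defoliation signature.
Counting back 128 years from 1928 CE places the insect-defoliation signature in 1928 − 128 = 1800 CE.

1800 CE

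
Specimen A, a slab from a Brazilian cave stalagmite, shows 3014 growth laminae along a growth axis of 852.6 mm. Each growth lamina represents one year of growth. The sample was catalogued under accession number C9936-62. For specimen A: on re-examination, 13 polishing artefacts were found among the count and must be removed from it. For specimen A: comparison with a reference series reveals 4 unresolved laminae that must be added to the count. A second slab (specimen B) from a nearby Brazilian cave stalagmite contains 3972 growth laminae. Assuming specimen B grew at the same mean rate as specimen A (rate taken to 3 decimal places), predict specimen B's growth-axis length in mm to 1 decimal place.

1128.0 mm

Specimen A: true growth lamina count = 3014 − 13 + 4 = 3005.
A: Mean rate = 852.6 mm / 3005 years ≈ 0.284 mm/yr.
Length of B = 0.284 × 3972 = 1128.0 mm.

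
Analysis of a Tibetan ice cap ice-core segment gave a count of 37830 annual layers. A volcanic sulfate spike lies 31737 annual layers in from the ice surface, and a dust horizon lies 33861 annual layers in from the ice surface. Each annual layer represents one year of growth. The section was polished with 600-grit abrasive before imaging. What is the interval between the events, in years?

2124 years

33861 − 31737 = 2124 annual layers lie between the two events.
At one annual layer per year, 2124 years elapsed between them.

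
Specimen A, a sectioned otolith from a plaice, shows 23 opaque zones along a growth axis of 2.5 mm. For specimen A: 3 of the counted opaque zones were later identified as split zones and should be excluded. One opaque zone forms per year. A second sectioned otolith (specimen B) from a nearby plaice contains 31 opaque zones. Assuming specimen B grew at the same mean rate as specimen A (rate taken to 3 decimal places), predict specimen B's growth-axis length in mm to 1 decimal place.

Specimen A: after corrections the count is 23 − 3 = 20 opaque zones.
A: Extension rate ≈ 2.5 / 20 = 0.125 mm/year.
B's length ≈ 0.125 × 31 = 3.9 mm.

3.9 mm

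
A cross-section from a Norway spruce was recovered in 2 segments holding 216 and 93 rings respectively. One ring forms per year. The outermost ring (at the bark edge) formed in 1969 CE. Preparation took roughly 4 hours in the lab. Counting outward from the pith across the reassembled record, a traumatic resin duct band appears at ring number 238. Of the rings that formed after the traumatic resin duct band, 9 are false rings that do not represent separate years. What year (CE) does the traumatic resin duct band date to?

Total rings = 216 + 93 = 309.
309 − 238 = 71 rings lie beyond the traumatic resin duct band toward the bark edge.
71 − 9 false = 62 true rings after the traumatic resin duct band.
Counting back 62 years from 1969 CE places the traumatic resin duct band in 1969 − 62 = 1907 CE.

1907 CE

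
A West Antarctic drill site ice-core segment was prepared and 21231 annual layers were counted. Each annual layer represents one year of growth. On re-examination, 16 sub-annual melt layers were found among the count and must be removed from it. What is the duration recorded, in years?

Adjusted count: 21231 − 16 = 21215 annual layers.
One annual layer per year makes the duration 21215 years.

21215 years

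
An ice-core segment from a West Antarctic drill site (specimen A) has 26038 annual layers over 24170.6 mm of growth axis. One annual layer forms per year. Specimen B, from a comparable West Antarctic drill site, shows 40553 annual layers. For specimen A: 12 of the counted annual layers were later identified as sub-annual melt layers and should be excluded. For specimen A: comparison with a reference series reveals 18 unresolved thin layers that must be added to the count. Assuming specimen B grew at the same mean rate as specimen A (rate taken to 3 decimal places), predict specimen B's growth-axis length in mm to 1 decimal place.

Specimen A: correcting the raw count gives 26038 − 12 + 18 = 26044 true annual layers.
A: Extension rate ≈ 24170.6 / 26044 = 0.928 mm/yr.
Length of B = 0.928 × 40553 = 37633.2 mm.

37633.2 mm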